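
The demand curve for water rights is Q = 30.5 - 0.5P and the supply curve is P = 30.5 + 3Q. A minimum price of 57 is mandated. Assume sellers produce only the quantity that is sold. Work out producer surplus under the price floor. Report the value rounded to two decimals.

47.00

Rewriting demand in inverse form: P = 61 - 2Q.
Without the control, 61 - 2Q = 30.5 + 3Q so Q* = 6.1 and P* = 48.8.
At the floor price 57, quantity demanded is (61 - 57)/2 = 2; demand is the short side, so Q = 2 trades at P = 57.
The supply price at Q = 2 is 36.5. PS is the trapezoid between 57 and supply over [0, 2]: (1/2)[(57 - 30.5) + (57 - 36.5)](2) = 47.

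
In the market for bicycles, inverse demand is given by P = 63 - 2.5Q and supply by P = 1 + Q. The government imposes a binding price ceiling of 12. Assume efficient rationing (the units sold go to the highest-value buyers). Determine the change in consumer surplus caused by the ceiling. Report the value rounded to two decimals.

17.51

Without the control, 63 - 2.5Q = 1 + Q so Q* = 17.7143 and P* = 18.7143.
At the ceiling price 12, quantity supplied is (12 - 1)/1 = 11; supply is the short side, so Q = 11 trades at P = 12.
CS goes from (1/2)(17.7143)(44.2857) = 392.2449 to 409.75 (computed as (63 - 12)(11) - (1/2)(2.5)(11)^2), a change of 17.5051.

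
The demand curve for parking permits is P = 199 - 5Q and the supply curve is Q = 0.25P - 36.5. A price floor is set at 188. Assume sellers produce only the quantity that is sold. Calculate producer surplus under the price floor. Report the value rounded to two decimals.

Rewriting supply in inverse form: P = 146 + 4Q.
Without the control, 199 - 5Q = 146 + 4Q so Q* = 5.8889 and P* = 169.5556.
At P = 188, buyers demand (199 - 188)/5 = 2.2 while sellers would supply more, so the quantity traded is 2.2 at price 188.
The supply price at Q = 2.2 is 154.8. PS is the trapezoid between 188 and supply over [0, 2.2]: (1/2)[(188 - 146) + (188 - 154.8)](2.2) = 82.72.

82.72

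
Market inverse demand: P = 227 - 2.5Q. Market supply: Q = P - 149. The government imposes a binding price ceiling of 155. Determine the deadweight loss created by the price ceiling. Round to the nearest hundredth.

464.14

Rewriting supply in inverse form: P = 149 + Q.
Without the control, 227 - 2.5Q = 149 + Q so Q* = 22.2857 and P* = 171.2857.
At the ceiling price 155, quantity supplied is (155 - 149)/1 = 6; supply is the short side, so Q = 6 trades at P = 155.
At Q = 6 the demand price is 212 and the supply price is 155. Deadweight loss is the triangle between the curves from 6 to 22.2857: (1/2)(212 - 155)(22.2857 - 6) = 464.1429.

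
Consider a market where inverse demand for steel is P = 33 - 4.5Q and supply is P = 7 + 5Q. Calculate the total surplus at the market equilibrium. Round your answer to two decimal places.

35.58

Setting demand equal to supply, 26 = 9.5Q, so Q* = 2.7368 and P* = 20.6842.
CS = (1/2)(2.7368)(12.3158) = 16.8532 and PS = (1/2)(2.7368)(13.6842) = 18.7258, so total surplus = 35.5789.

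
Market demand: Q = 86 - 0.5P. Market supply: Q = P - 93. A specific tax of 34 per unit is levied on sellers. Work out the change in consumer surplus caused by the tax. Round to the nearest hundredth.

-468.44

Rewriting demand in inverse form: P = 172 - 2Q.
Rewriting supply in inverse form: P = 93 + Q.
Pre-tax equilibrium: 172 - 2Q = 93 + Q gives Q* = 26.3333, P* = 119.3333.
A tax on sellers shifts supply up by 34: 172 - 2Q = 93 + Q + 34, so Q_t = 15. Buyers pay P_b = 142; sellers receive P_s = P_b - 34 = 108.
CS falls from (1/2)(26.3333)(52.6667) = 693.4444 to (1/2)(15)(30) = 225, a change of -468.4444.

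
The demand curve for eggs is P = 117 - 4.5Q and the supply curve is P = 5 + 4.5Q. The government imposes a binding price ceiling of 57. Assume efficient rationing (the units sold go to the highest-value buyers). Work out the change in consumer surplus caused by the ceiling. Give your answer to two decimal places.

Free-market equilibrium: 117 - 4.5Q = 5 + 4.5Q gives Q* = 12.4444, P* = 61.
At the ceiling price 57, quantity supplied is (57 - 5)/4.5 = 11.5556; supply is the short side, so Q = 11.5556 trades at P = 57.
CS goes from (1/2)(12.4444)(56) = 348.4444 to 392.8889 (computed as (117 - 57)(11.5556) - (1/2)(4.5)(11.5556)^2), a change of 44.4444.

44.44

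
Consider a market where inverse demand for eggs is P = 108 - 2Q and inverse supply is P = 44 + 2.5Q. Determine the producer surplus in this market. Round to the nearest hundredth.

Setting demand equal to supply, 64 = 4.5Q, so Q* = 14.2222 and P* = 79.5556.
The supply curve's price intercept is 44, so PS = (1/2)(Q*)(P* - 44) = (1/2)(14.2222)(35.5556) = 252.8395.

252.84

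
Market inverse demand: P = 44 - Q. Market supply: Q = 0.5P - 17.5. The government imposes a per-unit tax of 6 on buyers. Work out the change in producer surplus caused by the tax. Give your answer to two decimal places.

Rewriting supply in inverse form: P = 35 + 2Q.
Pre-tax equilibrium: 44 - Q = 35 + 2Q gives Q* = 3, P* = 41.
With the tax, buyers' net willingness to pay falls by 6: (44 - 6) - Q = 35 + 2Q, so Q_t = 1. Buyers pay P_b = 43; sellers receive P_s = P_b - 6 = 37.
PS falls from (1/2)(3)(6) = 9 to (1/2)(1)(2) = 1, a change of -8.

-8.00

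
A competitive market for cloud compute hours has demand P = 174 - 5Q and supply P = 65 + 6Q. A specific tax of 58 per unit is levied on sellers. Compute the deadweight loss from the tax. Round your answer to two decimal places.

152.91

Pre-tax equilibrium: 174 - 5Q = 65 + 6Q gives Q* = 9.9091, P* = 124.4545.
A tax on sellers shifts supply up by 58: 174 - 5Q = 65 + 6Q + 58, so Q_t = 4.6364. Buyers pay P_b = 150.8182; sellers receive P_s = P_b - 58 = 92.8182.
Deadweight loss is the triangle between the curves from Q_t to Q*: (1/2)(9.9091 - 4.6364)(58) = 152.9091.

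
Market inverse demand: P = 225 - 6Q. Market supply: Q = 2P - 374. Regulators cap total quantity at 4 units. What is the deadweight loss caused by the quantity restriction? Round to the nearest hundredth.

11.08

Rewriting supply in inverse form: P = 187 + 0.5Q.
Unrestricted equilibrium: Q* = (225 - 187)/(6 + 0.5) = 5.8462.
At Q = 4 the demand price is 225 - 6(4) = 201 and the supply price is 187 + 0.5(4) = 189.
DWL = (1/2)(gap between curves at 4) x (Q* - 4) = (1/2)(12)(1.8462) = 11.0769.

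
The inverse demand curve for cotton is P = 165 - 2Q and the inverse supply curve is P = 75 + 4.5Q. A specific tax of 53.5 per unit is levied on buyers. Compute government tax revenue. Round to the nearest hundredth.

Pre-tax equilibrium: 165 - 2Q = 75 + 4.5Q gives Q* = 13.8462, P* = 137.3077.
With the tax, buyers' net willingness to pay falls by 53.5: (165 - 53.5) - 2Q = 75 + 4.5Q, so Q_t = 5.6154. Buyers pay P_b = 153.7692; sellers receive P_s = P_b - 53.5 = 100.2692.
Revenue is the tax times quantity traded: 53.5 x 5.6154 = 300.4231.

300.42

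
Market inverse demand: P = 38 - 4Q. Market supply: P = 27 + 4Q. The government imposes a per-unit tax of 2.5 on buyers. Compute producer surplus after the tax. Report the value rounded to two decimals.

2.26

Pre-tax equilibrium: 38 - 4Q = 27 + 4Q gives Q* = 1.375, P* = 32.5.
A tax on buyers shifts demand down by 2.5: (38 - 2.5) - 4Q = 27 + 4Q, so Q_t = 1.0625. Buyers pay P_b = 33.75; sellers receive P_s = P_b - 2.5 = 31.25.
Producer surplus is the triangle above supply below P_s: (1/2)(1.0625)(31.25 - 27) = 2.2578.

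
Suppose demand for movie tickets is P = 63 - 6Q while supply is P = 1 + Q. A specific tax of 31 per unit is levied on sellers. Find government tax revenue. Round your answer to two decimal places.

Without the tax, 63 - 6Q = 1 + Q so Q* = 8.8571 and P* = 9.8571.
A tax on sellers shifts supply up by 31: 63 - 6Q = 1 + Q + 31, so Q_t = 4.4286. Buyers pay P_b = 36.4286; sellers receive P_s = P_b - 31 = 5.4286.
Revenue is the tax times quantity traded: 31 x 4.4286 = 137.2857.

137.29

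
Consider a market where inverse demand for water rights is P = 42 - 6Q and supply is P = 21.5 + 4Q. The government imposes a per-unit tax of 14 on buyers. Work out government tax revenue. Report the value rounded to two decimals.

Without the tax, 42 - 6Q = 21.5 + 4Q so Q* = 2.05 and P* = 29.7.
A tax on buyers shifts demand down by 14: (42 - 14) - 6Q = 21.5 + 4Q, so Q_t = 0.65. Buyers pay P_b = 38.1; sellers receive P_s = P_b - 14 = 24.1.
Tax revenue = t x Q_t = 14 x 0.65 = 9.1.

9.10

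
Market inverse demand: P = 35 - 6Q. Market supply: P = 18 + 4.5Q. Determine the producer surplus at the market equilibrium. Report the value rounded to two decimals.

5.90

Set 35 - 6Q = 18 + 4.5Q, which gives 17 = 10.5Q, so Q* = 1.619 and P* = 35 - 6(1.619) = 25.2857.
PS is the area between P* and the supply curve from 0 to Q*: (1/2)(1.619)(7.2857) = 5.898.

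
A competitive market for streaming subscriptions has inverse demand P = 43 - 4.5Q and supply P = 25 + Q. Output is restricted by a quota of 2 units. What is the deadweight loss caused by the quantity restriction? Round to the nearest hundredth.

4.45

Without the quota, 43 - 4.5Q = 25 + Q gives Q* = 3.2727.
At Q = 2 the demand price is 43 - 4.5(2) = 34 and the supply price is 25 + (2) = 27.
Deadweight loss is the triangle between the curves from 2 to 3.2727: (1/2)(34 - 27)(3.2727 - 2) = 4.4545.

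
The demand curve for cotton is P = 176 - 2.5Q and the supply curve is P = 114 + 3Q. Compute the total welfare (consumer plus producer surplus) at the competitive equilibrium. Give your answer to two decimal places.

Equilibrium: 176 - 2.5Q = 114 + 3Q, so Q* = 11.2727 and P* = 147.8182.
CS = (1/2)(11.2727)(28.1818) = 158.843 and PS = (1/2)(11.2727)(33.8182) = 190.6116, so total surplus = 349.4545.

349.45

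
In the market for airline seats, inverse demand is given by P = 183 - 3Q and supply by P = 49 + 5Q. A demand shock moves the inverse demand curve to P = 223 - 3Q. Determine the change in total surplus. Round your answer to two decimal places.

Initial equilibrium: Q_0 = 16.75, P_0 = 132.75; CS_0 = (1/2)(16.75)(50.25) = 420.8438, PS_0 = (1/2)(16.75)(83.75) = 701.4062.
New equilibrium: 223 - 3Q = 49 + 5Q gives Q_1 = 21.75, P_1 = 157.75; CS_1 = 709.5938, PS_1 = 1182.6562.
Change in total surplus = (709.5938 + 1182.6562) - (420.8438 + 701.4062) = 770.

770.00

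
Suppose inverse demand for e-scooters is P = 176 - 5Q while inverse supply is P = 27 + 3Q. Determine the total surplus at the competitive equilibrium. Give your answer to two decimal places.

1387.56

Set 176 - 5Q = 27 + 3Q, which gives 149 = 8Q, so Q* = 18.625 and P* = 176 - 5(18.625) = 82.875.
Total surplus is the full triangle between the curves from 0 to Q*: (1/2)(18.625)(176 - 27) = 1387.5625.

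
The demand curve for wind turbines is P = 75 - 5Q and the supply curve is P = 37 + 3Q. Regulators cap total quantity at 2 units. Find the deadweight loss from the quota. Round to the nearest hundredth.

30.25

Without the quota, 75 - 5Q = 37 + 3Q gives Q* = 4.75.
At Q = 2 the demand price is 75 - 5(2) = 65 and the supply price is 37 + 3(2) = 43.
Deadweight loss is the triangle between the curves from 2 to 4.75: (1/2)(65 - 43)(4.75 - 2) = 30.25.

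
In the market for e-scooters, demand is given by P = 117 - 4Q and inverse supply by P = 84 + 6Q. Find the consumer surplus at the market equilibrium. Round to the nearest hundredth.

Set 117 - 4Q = 84 + 6Q, which gives 33 = 10Q, so Q* = 3.3 and P* = 117 - 4(3.3) = 103.8.
The demand choke price is 117, so CS = (1/2)(Q*)(117 - P*) = (1/2)(3.3)(13.2) = 21.78.

21.78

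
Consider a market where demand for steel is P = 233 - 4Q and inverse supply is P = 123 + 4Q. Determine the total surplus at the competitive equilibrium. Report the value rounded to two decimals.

Set 233 - 4Q = 123 + 4Q, which gives 110 = 8Q, so Q* = 13.75 and P* = 233 - 4(13.75) = 178.
Total surplus is the full triangle between the curves from 0 to Q*: (1/2)(13.75)(233 - 123) = 756.25.

756.25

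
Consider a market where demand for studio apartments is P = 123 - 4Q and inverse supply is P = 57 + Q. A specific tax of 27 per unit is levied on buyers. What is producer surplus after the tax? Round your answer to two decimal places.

30.42

Pre-tax equilibrium: 123 - 4Q = 57 + Q gives Q* = 13.2, P* = 70.2.
With the tax, buyers' net willingness to pay falls by 27: (123 - 27) - 4Q = 57 + Q, so Q_t = 7.8. Buyers pay P_b = 91.8; sellers receive P_s = P_b - 27 = 64.8.
Producer surplus is the triangle above supply below P_s: (1/2)(7.8)(64.8 - 57) = 30.42.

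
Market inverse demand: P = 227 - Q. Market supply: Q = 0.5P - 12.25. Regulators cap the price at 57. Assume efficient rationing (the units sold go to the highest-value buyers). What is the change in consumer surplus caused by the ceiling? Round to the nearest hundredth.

352.34

Rewriting supply in inverse form: P = 24.5 + 2Q.
Without the control, 227 - Q = 24.5 + 2Q so Q* = 67.5 and P* = 159.5.
At the ceiling price 57, quantity supplied is (57 - 24.5)/2 = 16.25; supply is the short side, so Q = 16.25 trades at P = 57.
CS goes from (1/2)(67.5)(67.5) = 2278.125 to 2630.4688 (computed as (227 - 57)(16.25) - (1/2)(1)(16.25)^2), a change of 352.3438.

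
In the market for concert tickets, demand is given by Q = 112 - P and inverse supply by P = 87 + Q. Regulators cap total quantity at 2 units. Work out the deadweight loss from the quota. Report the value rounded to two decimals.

110.25

Rewriting demand in inverse form: P = 112 - Q.
Unrestricted equilibrium: Q* = (112 - 87)/(1 + 1) = 12.5.
At Q = 2 the demand price is 112 - (2) = 110 and the supply price is 87 + (2) = 89.
Deadweight loss is the triangle between the curves from 2 to 12.5: (1/2)(110 - 89)(12.5 - 2) = 110.25.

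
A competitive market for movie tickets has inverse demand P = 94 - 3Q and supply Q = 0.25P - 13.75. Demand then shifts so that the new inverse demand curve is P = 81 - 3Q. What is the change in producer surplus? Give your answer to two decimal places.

-34.49

Rewriting supply in inverse form: P = 55 + 4Q.
Initial equilibrium: Q_0 = 5.5714, P_0 = 77.2857; CS_0 = (1/2)(5.5714)(16.7143) = 46.5612, PS_0 = (1/2)(5.5714)(22.2857) = 62.0816.
New equilibrium: 81 - 3Q = 55 + 4Q gives Q_1 = 3.7143, P_1 = 69.8571; CS_1 = 20.6939, PS_1 = 27.5918.
Change in producer surplus = 27.5918 - 62.0816 = -34.4898.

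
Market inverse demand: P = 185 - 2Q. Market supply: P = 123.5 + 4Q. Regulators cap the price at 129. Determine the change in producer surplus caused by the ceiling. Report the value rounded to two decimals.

-206.34

Without the control, 185 - 2Q = 123.5 + 4Q so Q* = 10.25 and P* = 164.5.
At P = 129, sellers supply (129 - 123.5)/4 = 1.375 while buyers want more, so the quantity traded is 1.375 at price 129.
PS goes from (1/2)(10.25)(41) = 210.125 to 3.7812 (computed as (129 - 123.5)(1.375) - (1/2)(4)(1.375)^2), a change of -206.3438.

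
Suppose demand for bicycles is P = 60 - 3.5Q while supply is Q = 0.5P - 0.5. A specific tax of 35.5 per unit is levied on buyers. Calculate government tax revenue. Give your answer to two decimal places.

Rewriting supply in inverse form: P = 1 + 2Q.
Pre-tax equilibrium: 60 - 3.5Q = 1 + 2Q gives Q* = 10.7273, P* = 22.4545.
A tax on buyers shifts demand down by 35.5: (60 - 35.5) - 3.5Q = 1 + 2Q, so Q_t = 4.2727. Buyers pay P_b = 45.0455; sellers receive P_s = P_b - 35.5 = 9.5455.
Tax revenue = t x Q_t = 35.5 x 4.2727 = 151.6818.

151.68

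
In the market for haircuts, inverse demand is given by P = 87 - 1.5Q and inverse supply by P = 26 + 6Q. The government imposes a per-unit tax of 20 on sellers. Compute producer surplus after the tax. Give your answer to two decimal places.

Pre-tax equilibrium: 87 - 1.5Q = 26 + 6Q gives Q* = 8.1333, P* = 74.8.
A tax on sellers shifts supply up by 20: 87 - 1.5Q = 26 + 6Q + 20, so Q_t = 5.4667. Buyers pay P_b = 78.8; sellers receive P_s = P_b - 20 = 58.8.
PS = (1/2)(Q_t)(P_s - 26) = (1/2)(5.4667)(32.8) = 89.6533.

89.65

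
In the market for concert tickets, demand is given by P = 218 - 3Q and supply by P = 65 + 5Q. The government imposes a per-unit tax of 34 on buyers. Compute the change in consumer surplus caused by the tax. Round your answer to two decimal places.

-216.75

Pre-tax equilibrium: 218 - 3Q = 65 + 5Q gives Q* = 19.125, P* = 160.625.
A tax on buyers shifts demand down by 34: (218 - 34) - 3Q = 65 + 5Q, so Q_t = 14.875. Buyers pay P_b = 173.375; sellers receive P_s = P_b - 34 = 139.375.
CS falls from (1/2)(19.125)(57.375) = 548.6484 to (1/2)(14.875)(44.625) = 331.8984, a change of -216.75.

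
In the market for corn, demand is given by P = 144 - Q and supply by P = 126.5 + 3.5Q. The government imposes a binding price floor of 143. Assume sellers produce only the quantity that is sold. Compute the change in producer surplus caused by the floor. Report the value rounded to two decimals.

-11.72

Without the control, 144 - Q = 126.5 + 3.5Q so Q* = 3.8889 and P* = 140.1111.
At the floor price 143, quantity demanded is (144 - 143)/1 = 1; demand is the short side, so Q = 1 trades at P = 143.
PS goes from (1/2)(3.8889)(13.6111) = 26.466 to 14.75 (computed as (143 - 126.5)(1) - (1/2)(3.5)(1)^2), a change of -11.716.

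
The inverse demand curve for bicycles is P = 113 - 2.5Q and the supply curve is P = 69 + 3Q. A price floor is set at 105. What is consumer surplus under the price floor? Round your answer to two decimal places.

Without the control, 113 - 2.5Q = 69 + 3Q so Q* = 8 and P* = 93.
At the floor price 105, quantity demanded is (113 - 105)/2.5 = 3.2; demand is the short side, so Q = 3.2 trades at P = 105.
CS is the triangle under demand above 105: (1/2)(3.2)(113 - 105) = 12.8.

12.80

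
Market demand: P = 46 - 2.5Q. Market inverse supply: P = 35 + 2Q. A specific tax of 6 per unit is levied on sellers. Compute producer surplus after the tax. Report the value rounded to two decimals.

1.23

Without the tax, 46 - 2.5Q = 35 + 2Q so Q* = 2.4444 and P* = 39.8889.
A tax on sellers shifts supply up by 6: 46 - 2.5Q = 35 + 2Q + 6, so Q_t = 1.1111. Buyers pay P_b = 43.2222; sellers receive P_s = P_b - 6 = 37.2222.
PS = (1/2)(Q_t)(P_s - 35) = (1/2)(1.1111)(2.2222) = 1.2346.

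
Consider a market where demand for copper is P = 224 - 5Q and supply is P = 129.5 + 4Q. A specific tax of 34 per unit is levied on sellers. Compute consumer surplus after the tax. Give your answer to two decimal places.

112.97

Pre-tax equilibrium: 224 - 5Q = 129.5 + 4Q gives Q* = 10.5, P* = 171.5.
A tax on sellers shifts supply up by 34: 224 - 5Q = 129.5 + 4Q + 34, so Q_t = 6.7222. Buyers pay P_b = 190.3889; sellers receive P_s = P_b - 34 = 156.3889.
CS = (1/2)(Q_t)(224 - P_b) = (1/2)(6.7222)(33.6111) = 112.9707.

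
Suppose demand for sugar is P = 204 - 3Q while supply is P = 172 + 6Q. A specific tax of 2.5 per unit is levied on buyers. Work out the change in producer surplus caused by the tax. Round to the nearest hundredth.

Pre-tax equilibrium: 204 - 3Q = 172 + 6Q gives Q* = 3.5556, P* = 193.3333.
A tax on buyers shifts demand down by 2.5: (204 - 2.5) - 3Q = 172 + 6Q, so Q_t = 3.2778. Buyers pay P_b = 194.1667; sellers receive P_s = P_b - 2.5 = 191.6667.
Producers lose the trapezoid between P_s and P* out to Q_t plus the triangle from Q_t to Q*: change in PS = 32.2315 - 37.9259 = -5.6944.

-5.69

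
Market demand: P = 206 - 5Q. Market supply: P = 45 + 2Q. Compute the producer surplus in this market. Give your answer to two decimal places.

Setting demand equal to supply, 161 = 7Q, so Q* = 23 and P* = 91.
PS is the area between P* and the supply curve from 0 to Q*: (1/2)(23)(46) = 529.

529.00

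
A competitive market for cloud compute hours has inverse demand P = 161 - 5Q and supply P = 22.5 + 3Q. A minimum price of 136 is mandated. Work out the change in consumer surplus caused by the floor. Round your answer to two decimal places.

-686.81

Without the control, 161 - 5Q = 22.5 + 3Q so Q* = 17.3125 and P* = 74.4375.
At the floor price 136, quantity demanded is (161 - 136)/5 = 5; demand is the short side, so Q = 5 trades at P = 136.
CS goes from (1/2)(17.3125)(86.5625) = 749.3066 to 62.5 (computed as (161 - 136)(5) - (1/2)(5)(5)^2), a change of -686.8066.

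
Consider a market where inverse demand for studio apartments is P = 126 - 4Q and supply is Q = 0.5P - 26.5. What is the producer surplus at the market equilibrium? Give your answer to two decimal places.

148.03

Rewriting supply in inverse form: P = 53 + 2Q.
Set 126 - 4Q = 53 + 2Q, which gives 73 = 6Q, so Q* = 12.1667 and P* = 126 - 4(12.1667) = 77.3333.
The supply curve's price intercept is 53, so PS = (1/2)(Q*)(P* - 53) = (1/2)(12.1667)(24.3333) = 148.0278.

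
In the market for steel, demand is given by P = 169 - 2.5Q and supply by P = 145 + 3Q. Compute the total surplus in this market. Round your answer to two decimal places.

52.36

Set 169 - 2.5Q = 145 + 3Q, which gives 24 = 5.5Q, so Q* = 4.3636 and P* = 169 - 2.5(4.3636) = 158.0909.
Total surplus is the full triangle between the curves from 0 to Q*: (1/2)(4.3636)(169 - 145) = 52.3636.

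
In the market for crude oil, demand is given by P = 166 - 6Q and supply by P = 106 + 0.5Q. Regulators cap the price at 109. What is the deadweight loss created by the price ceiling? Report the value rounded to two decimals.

Without the control, 166 - 6Q = 106 + 0.5Q so Q* = 9.2308 and P* = 110.6154.
At P = 109, sellers supply (109 - 106)/0.5 = 6 while buyers want more, so the quantity traded is 6 at price 109.
At Q = 6 the demand price is 130 and the supply price is 109. Deadweight loss is the triangle between the curves from 6 to 9.2308: (1/2)(130 - 109)(9.2308 - 6) = 33.9231.

33.92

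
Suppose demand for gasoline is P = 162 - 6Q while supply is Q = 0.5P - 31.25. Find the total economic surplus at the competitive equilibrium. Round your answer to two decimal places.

Rewriting supply in inverse form: P = 62.5 + 2Q.
Setting demand equal to supply, 99.5 = 8Q, so Q* = 12.4375 and P* = 87.375.
CS = (1/2)(12.4375)(74.625) = 464.0742 and PS = (1/2)(12.4375)(24.875) = 154.6914, so total surplus = 618.7656.

618.77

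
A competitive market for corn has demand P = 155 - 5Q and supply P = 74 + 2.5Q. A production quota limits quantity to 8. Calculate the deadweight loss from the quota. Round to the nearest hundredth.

29.40

Unrestricted equilibrium: Q* = (155 - 74)/(5 + 2.5) = 10.8.
At Q = 8 the demand price is 155 - 5(8) = 115 and the supply price is 74 + 2.5(8) = 94.
DWL = (1/2)(gap between curves at 8) x (Q* - 8) = (1/2)(21)(2.8) = 29.4.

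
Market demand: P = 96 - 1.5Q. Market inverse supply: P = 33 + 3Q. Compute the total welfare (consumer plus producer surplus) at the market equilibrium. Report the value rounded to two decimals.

441.00

Setting demand equal to supply, 63 = 4.5Q, so Q* = 14 and P* = 75.
Total surplus is the full triangle between the curves from 0 to Q*: (1/2)(14)(96 - 33) = 441.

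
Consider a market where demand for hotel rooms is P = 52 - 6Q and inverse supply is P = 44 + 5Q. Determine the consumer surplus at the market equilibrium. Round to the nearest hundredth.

1.59

Equilibrium: 52 - 6Q = 44 + 5Q, so Q* = 0.7273 and P* = 47.6364.
The demand choke price is 52, so CS = (1/2)(Q*)(52 - P*) = (1/2)(0.7273)(4.3636) = 1.5868.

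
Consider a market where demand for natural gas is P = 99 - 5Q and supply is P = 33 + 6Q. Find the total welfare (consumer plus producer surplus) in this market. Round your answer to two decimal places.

Equilibrium: 99 - 5Q = 33 + 6Q, so Q* = 6 and P* = 69.
Total surplus is the full triangle between the curves from 0 to Q*: (1/2)(6)(99 - 33) = 198.

198.00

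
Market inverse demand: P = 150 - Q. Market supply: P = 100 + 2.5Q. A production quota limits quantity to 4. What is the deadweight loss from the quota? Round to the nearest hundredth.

185.14

Unrestricted equilibrium: Q* = (150 - 100)/(1 + 2.5) = 14.2857.
At Q = 4 the demand price is 150 - (4) = 146 and the supply price is 100 + 2.5(4) = 110.
Deadweight loss is the triangle between the curves from 4 to 14.2857: (1/2)(146 - 110)(14.2857 - 4) = 185.1429.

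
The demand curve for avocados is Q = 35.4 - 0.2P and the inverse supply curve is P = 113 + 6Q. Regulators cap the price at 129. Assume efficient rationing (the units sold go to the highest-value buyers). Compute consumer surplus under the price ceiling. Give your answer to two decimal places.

110.22

Rewriting demand in inverse form: P = 177 - 5Q.
Without the control, 177 - 5Q = 113 + 6Q so Q* = 5.8182 and P* = 147.9091.
At P = 129, sellers supply (129 - 113)/6 = 2.6667 while buyers want more, so the quantity traded is 2.6667 at price 129.
The demand price at Q = 2.6667 is 163.6667. CS is the trapezoid between demand and 129 over [0, 2.6667]: (1/2)[(177 - 129) + (163.6667 - 129)](2.6667) = 110.2222.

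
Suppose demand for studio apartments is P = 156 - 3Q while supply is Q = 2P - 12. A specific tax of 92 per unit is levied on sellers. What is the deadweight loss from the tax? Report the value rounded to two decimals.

1209.14

Rewriting supply in inverse form: P = 6 + 0.5Q.
Pre-tax equilibrium: 156 - 3Q = 6 + 0.5Q gives Q* = 42.8571, P* = 27.4286.
A tax on sellers shifts supply up by 92: 156 - 3Q = 6 + 0.5Q + 92, so Q_t = 16.5714. Buyers pay P_b = 106.2857; sellers receive P_s = P_b - 92 = 14.2857.
The welfare triangle lost has base Q* - Q_t = 26.2857 and height t = 92, so DWL = (1/2)(26.2857)(92) = 1209.1429.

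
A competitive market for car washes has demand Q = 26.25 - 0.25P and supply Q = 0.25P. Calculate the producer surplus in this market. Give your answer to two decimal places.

344.53

Rewriting demand in inverse form: P = 105 - 4Q.
Rewriting supply in inverse form: P = 4Q.
Setting demand equal to supply, 105 = 8Q, so Q* = 13.125 and P* = 52.5.
The supply curve's price intercept is 0, so PS = (1/2)(Q*)(P* - 0) = (1/2)(13.125)(52.5) = 344.5312.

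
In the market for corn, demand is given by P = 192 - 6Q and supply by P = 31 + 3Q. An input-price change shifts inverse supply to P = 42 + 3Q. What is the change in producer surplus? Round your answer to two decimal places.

-63.35

Initial equilibrium: Q_0 = 17.8889, P_0 = 84.6667; CS_0 = (1/2)(17.8889)(107.3333) = 960.037, PS_0 = (1/2)(17.8889)(53.6667) = 480.0185.
New equilibrium: 192 - 6Q = 42 + 3Q gives Q_1 = 16.6667, P_1 = 92; CS_1 = 833.3333, PS_1 = 416.6667.
Change in producer surplus = 416.6667 - 480.0185 = -63.3519.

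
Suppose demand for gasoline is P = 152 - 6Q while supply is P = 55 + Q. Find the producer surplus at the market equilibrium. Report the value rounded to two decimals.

Set 152 - 6Q = 55 + Q, which gives 97 = 7Q, so Q* = 13.8571 and P* = 152 - 6(13.8571) = 68.8571.
The supply curve's price intercept is 55, so PS = (1/2)(Q*)(P* - 55) = (1/2)(13.8571)(13.8571) = 96.0102.

96.01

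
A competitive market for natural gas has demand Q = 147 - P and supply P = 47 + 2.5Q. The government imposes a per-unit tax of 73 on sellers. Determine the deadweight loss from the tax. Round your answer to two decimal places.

761.29

Rewriting demand in inverse form: P = 147 - Q.
Without the tax, 147 - Q = 47 + 2.5Q so Q* = 28.5714 and P* = 118.4286.
A tax on sellers shifts supply up by 73: 147 - Q = 47 + 2.5Q + 73, so Q_t = 7.7143. Buyers pay P_b = 139.2857; sellers receive P_s = P_b - 73 = 66.2857.
Deadweight loss is the triangle between the curves from Q_t to Q*: (1/2)(28.5714 - 7.7143)(73) = 761.2857.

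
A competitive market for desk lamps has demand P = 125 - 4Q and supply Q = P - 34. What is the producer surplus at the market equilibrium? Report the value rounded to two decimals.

Rewriting supply in inverse form: P = 34 + Q.
Set 125 - 4Q = 34 + Q, which gives 91 = 5Q, so Q* = 18.2 and P* = 125 - 4(18.2) = 52.2.
The supply curve's price intercept is 34, so PS = (1/2)(Q*)(P* - 34) = (1/2)(18.2)(18.2) = 165.62.

165.62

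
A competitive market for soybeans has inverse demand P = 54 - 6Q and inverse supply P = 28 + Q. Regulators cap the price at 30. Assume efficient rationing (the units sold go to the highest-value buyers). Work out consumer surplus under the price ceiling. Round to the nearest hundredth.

Free-market equilibrium: 54 - 6Q = 28 + Q gives Q* = 3.7143, P* = 31.7143.
At P = 30, sellers supply (30 - 28)/1 = 2 while buyers want more, so the quantity traded is 2 at price 30.
The demand price at Q = 2 is 42. CS is the trapezoid between demand and 30 over [0, 2]: (1/2)[(54 - 30) + (42 - 30)](2) = 36.

36.00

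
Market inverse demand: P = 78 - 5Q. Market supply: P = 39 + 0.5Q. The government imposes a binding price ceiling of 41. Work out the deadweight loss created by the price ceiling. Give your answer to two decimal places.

26.27

Free-market equilibrium: 78 - 5Q = 39 + 0.5Q gives Q* = 7.0909, P* = 42.5455.
At P = 41, sellers supply (41 - 39)/0.5 = 4 while buyers want more, so the quantity traded is 4 at price 41.
At Q = 4 the demand price is 58 and the supply price is 41. Deadweight loss is the triangle between the curves from 4 to 7.0909: (1/2)(58 - 41)(7.0909 - 4) = 26.2727.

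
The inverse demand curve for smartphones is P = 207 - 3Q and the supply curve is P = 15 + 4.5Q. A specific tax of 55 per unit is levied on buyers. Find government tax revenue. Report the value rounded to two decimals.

1004.67

Pre-tax equilibrium: 207 - 3Q = 15 + 4.5Q gives Q* = 25.6, P* = 130.2.
A tax on buyers shifts demand down by 55: (207 - 55) - 3Q = 15 + 4.5Q, so Q_t = 18.2667. Buyers pay P_b = 152.2; sellers receive P_s = P_b - 55 = 97.2.
Revenue is the tax times quantity traded: 55 x 18.2667 = 1004.6667.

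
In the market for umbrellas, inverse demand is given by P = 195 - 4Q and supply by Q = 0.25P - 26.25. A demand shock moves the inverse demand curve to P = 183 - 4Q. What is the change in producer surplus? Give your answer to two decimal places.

-63.00

Rewriting supply in inverse form: P = 105 + 4Q.
Initial equilibrium: Q_0 = 11.25, P_0 = 150; CS_0 = (1/2)(11.25)(45) = 253.125, PS_0 = (1/2)(11.25)(45) = 253.125.
New equilibrium: 183 - 4Q = 105 + 4Q gives Q_1 = 9.75, P_1 = 144; CS_1 = 190.125, PS_1 = 190.125.
Change in producer surplus = 190.125 - 253.125 = -63.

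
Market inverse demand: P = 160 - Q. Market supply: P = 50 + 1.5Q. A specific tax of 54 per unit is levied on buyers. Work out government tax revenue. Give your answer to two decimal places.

Without the tax, 160 - Q = 50 + 1.5Q so Q* = 44 and P* = 116.
A tax on buyers shifts demand down by 54: (160 - 54) - Q = 50 + 1.5Q, so Q_t = 22.4. Buyers pay P_b = 137.6; sellers receive P_s = P_b - 54 = 83.6.
Revenue is the tax times quantity traded: 54 x 22.4 = 1209.6.

1209.60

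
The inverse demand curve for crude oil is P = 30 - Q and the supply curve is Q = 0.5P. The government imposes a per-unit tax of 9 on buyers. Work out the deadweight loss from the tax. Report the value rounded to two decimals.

13.50

Rewriting supply in inverse form: P = 2Q.
Without the tax, 30 - Q = 2Q so Q* = 10 and P* = 20.
A tax on buyers shifts demand down by 9: (30 - 9) - Q = 2Q, so Q_t = 7. Buyers pay P_b = 23; sellers receive P_s = P_b - 9 = 14.
The welfare triangle lost has base Q* - Q_t = 3 and height t = 9, so DWL = (1/2)(3)(9) = 13.5.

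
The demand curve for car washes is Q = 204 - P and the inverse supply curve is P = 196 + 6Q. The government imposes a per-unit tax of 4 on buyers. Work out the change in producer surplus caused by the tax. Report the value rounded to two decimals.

-2.94

Rewriting demand in inverse form: P = 204 - Q.
Without the tax, 204 - Q = 196 + 6Q so Q* = 1.1429 and P* = 202.8571.
A tax on buyers shifts demand down by 4: (204 - 4) - Q = 196 + 6Q, so Q_t = 0.5714. Buyers pay P_b = 203.4286; sellers receive P_s = P_b - 4 = 199.4286.
PS falls from (1/2)(1.1429)(6.8571) = 3.9184 to (1/2)(0.5714)(3.4286) = 0.9796, a change of -2.9388.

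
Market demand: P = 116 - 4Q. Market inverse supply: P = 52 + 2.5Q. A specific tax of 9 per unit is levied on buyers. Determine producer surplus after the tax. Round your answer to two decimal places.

89.50

Without the tax, 116 - 4Q = 52 + 2.5Q so Q* = 9.8462 and P* = 76.6154.
With the tax, buyers' net willingness to pay falls by 9: (116 - 9) - 4Q = 52 + 2.5Q, so Q_t = 8.4615. Buyers pay P_b = 82.1538; sellers receive P_s = P_b - 9 = 73.1538.
Producer surplus is the triangle above supply below P_s: (1/2)(8.4615)(73.1538 - 52) = 89.497.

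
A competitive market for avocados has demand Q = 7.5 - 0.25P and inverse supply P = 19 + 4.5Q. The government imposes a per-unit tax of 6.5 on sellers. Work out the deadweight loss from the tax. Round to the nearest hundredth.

Rewriting demand in inverse form: P = 30 - 4Q.
Pre-tax equilibrium: 30 - 4Q = 19 + 4.5Q gives Q* = 1.2941, P* = 24.8235.
With the tax, sellers need 6.5 more per unit: 30 - 4Q = 19 + 4.5Q + 6.5, so Q_t = 0.5294. Buyers pay P_b = 27.8824; sellers receive P_s = P_b - 6.5 = 21.3824.
The welfare triangle lost has base Q* - Q_t = 0.7647 and height t = 6.5, so DWL = (1/2)(0.7647)(6.5) = 2.4853.

2.49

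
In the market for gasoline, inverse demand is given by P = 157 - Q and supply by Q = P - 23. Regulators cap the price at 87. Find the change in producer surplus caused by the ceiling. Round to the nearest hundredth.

-196.50

Rewriting supply in inverse form: P = 23 + Q.
Free-market equilibrium: 157 - Q = 23 + Q gives Q* = 67, P* = 90.
At the ceiling price 87, quantity supplied is (87 - 23)/1 = 64; supply is the short side, so Q = 64 trades at P = 87.
PS goes from (1/2)(67)(67) = 2244.5 to 2048 (computed as (87 - 23)(64) - (1/2)(1)(64)^2), a change of -196.5.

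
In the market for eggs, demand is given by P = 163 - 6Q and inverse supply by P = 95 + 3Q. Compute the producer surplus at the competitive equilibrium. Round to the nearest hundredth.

Equilibrium: 163 - 6Q = 95 + 3Q, so Q* = 7.5556 and P* = 117.6667.
The supply curve's price intercept is 95, so PS = (1/2)(Q*)(P* - 95) = (1/2)(7.5556)(22.6667) = 85.6296.

85.63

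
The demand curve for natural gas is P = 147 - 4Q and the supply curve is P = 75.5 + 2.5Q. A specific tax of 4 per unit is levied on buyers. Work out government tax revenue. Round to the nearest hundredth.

41.54

Pre-tax equilibrium: 147 - 4Q = 75.5 + 2.5Q gives Q* = 11, P* = 103.
With the tax, buyers' net willingness to pay falls by 4: (147 - 4) - 4Q = 75.5 + 2.5Q, so Q_t = 10.3846. Buyers pay P_b = 105.4615; sellers receive P_s = P_b - 4 = 101.4615.
Revenue is the tax times quantity traded: 4 x 10.3846 = 41.5385.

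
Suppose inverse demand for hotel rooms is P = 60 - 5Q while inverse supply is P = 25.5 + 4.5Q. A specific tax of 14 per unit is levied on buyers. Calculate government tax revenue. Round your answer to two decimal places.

30.21

Pre-tax equilibrium: 60 - 5Q = 25.5 + 4.5Q gives Q* = 3.6316, P* = 41.8421.
A tax on buyers shifts demand down by 14: (60 - 14) - 5Q = 25.5 + 4.5Q, so Q_t = 2.1579. Buyers pay P_b = 49.2105; sellers receive P_s = P_b - 14 = 35.2105.
Revenue is the tax times quantity traded: 14 x 2.1579 = 30.2105.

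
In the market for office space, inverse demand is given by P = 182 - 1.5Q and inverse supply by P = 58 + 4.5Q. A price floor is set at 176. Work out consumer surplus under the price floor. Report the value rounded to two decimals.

Free-market equilibrium: 182 - 1.5Q = 58 + 4.5Q gives Q* = 20.6667, P* = 151.
At P = 176, buyers demand (182 - 176)/1.5 = 4 while sellers would supply more, so the quantity traded is 4 at price 176.
CS is the triangle under demand above 176: (1/2)(4)(182 - 176) = 12.

12.00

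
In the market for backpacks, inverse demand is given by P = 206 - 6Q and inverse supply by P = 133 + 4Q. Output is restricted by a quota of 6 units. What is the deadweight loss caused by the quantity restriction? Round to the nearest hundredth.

Without the quota, 206 - 6Q = 133 + 4Q gives Q* = 7.3.
At Q = 6 the demand price is 206 - 6(6) = 170 and the supply price is 133 + 4(6) = 157.
DWL = (1/2)(gap between curves at 6) x (Q* - 6) = (1/2)(13)(1.3) = 8.45.

8.45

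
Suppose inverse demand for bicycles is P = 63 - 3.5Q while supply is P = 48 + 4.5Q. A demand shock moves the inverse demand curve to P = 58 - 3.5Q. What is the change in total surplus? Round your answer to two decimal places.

Initial equilibrium: Q_0 = 1.875, P_0 = 56.4375; CS_0 = (1/2)(1.875)(6.5625) = 6.1523, PS_0 = (1/2)(1.875)(8.4375) = 7.9102.
New equilibrium: 58 - 3.5Q = 48 + 4.5Q gives Q_1 = 1.25, P_1 = 53.625; CS_1 = 2.7344, PS_1 = 3.5156.
Change in total surplus = (2.7344 + 3.5156) - (6.1523 + 7.9102) = -7.8125.

-7.81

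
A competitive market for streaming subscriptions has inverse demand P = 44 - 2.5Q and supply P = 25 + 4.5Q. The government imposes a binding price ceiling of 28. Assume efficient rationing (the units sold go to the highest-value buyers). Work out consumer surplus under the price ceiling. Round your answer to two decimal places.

Free-market equilibrium: 44 - 2.5Q = 25 + 4.5Q gives Q* = 2.7143, P* = 37.2143.
At P = 28, sellers supply (28 - 25)/4.5 = 0.6667 while buyers want more, so the quantity traded is 0.6667 at price 28.
The demand price at Q = 0.6667 is 42.3333. CS is the trapezoid between demand and 28 over [0, 0.6667]: (1/2)[(44 - 28) + (42.3333 - 28)](0.6667) = 10.1111.

10.11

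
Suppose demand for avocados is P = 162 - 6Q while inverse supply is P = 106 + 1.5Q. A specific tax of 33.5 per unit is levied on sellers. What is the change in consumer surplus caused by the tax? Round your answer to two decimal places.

Pre-tax equilibrium: 162 - 6Q = 106 + 1.5Q gives Q* = 7.4667, P* = 117.2.
A tax on sellers shifts supply up by 33.5: 162 - 6Q = 106 + 1.5Q + 33.5, so Q_t = 3. Buyers pay P_b = 144; sellers receive P_s = P_b - 33.5 = 110.5.
CS falls from (1/2)(7.4667)(44.8) = 167.2533 to (1/2)(3)(18) = 27, a change of -140.2533.

-140.25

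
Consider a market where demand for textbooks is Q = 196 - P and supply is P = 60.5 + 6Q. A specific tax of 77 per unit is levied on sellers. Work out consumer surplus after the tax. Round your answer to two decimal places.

34.92

Rewriting demand in inverse form: P = 196 - Q.
Without the tax, 196 - Q = 60.5 + 6Q so Q* = 19.3571 and P* = 176.6429.
With the tax, sellers need 77 more per unit: 196 - Q = 60.5 + 6Q + 77, so Q_t = 8.3571. Buyers pay P_b = 187.6429; sellers receive P_s = P_b - 77 = 110.6429.
Consumer surplus is the triangle under demand above P_b: (1/2)(8.3571)(196 - 187.6429) = 34.9209.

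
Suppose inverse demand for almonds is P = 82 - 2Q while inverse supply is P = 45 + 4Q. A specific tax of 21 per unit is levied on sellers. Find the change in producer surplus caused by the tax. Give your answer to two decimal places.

Pre-tax equilibrium: 82 - 2Q = 45 + 4Q gives Q* = 6.1667, P* = 69.6667.
A tax on sellers shifts supply up by 21: 82 - 2Q = 45 + 4Q + 21, so Q_t = 2.6667. Buyers pay P_b = 76.6667; sellers receive P_s = P_b - 21 = 55.6667.
Producers lose the trapezoid between P_s and P* out to Q_t plus the triangle from Q_t to Q*: change in PS = 14.2222 - 76.0556 = -61.8333.

-61.83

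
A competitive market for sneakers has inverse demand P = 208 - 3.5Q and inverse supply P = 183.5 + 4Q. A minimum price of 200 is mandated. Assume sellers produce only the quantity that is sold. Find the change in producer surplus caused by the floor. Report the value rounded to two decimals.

Free-market equilibrium: 208 - 3.5Q = 183.5 + 4Q gives Q* = 3.2667, P* = 196.5667.
At P = 200, buyers demand (208 - 200)/3.5 = 2.2857 while sellers would supply more, so the quantity traded is 2.2857 at price 200.
PS goes from (1/2)(3.2667)(13.0667) = 21.3422 to 27.2653 (computed as (200 - 183.5)(2.2857) - (1/2)(4)(2.2857)^2), a change of 5.9231.

5.92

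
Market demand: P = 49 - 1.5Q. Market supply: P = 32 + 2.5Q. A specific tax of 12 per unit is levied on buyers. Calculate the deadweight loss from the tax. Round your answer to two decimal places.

18.00

Pre-tax equilibrium: 49 - 1.5Q = 32 + 2.5Q gives Q* = 4.25, P* = 42.625.
With the tax, buyers' net willingness to pay falls by 12: (49 - 12) - 1.5Q = 32 + 2.5Q, so Q_t = 1.25. Buyers pay P_b = 47.125; sellers receive P_s = P_b - 12 = 35.125.
The welfare triangle lost has base Q* - Q_t = 3 and height t = 12, so DWL = (1/2)(3)(12) = 18.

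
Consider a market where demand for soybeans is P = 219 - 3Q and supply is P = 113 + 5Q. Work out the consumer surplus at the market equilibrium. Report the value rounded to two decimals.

Set 219 - 3Q = 113 + 5Q, which gives 106 = 8Q, so Q* = 13.25 and P* = 219 - 3(13.25) = 179.25.
The demand choke price is 219, so CS = (1/2)(Q*)(219 - P*) = (1/2)(13.25)(39.75) = 263.3438.

263.34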